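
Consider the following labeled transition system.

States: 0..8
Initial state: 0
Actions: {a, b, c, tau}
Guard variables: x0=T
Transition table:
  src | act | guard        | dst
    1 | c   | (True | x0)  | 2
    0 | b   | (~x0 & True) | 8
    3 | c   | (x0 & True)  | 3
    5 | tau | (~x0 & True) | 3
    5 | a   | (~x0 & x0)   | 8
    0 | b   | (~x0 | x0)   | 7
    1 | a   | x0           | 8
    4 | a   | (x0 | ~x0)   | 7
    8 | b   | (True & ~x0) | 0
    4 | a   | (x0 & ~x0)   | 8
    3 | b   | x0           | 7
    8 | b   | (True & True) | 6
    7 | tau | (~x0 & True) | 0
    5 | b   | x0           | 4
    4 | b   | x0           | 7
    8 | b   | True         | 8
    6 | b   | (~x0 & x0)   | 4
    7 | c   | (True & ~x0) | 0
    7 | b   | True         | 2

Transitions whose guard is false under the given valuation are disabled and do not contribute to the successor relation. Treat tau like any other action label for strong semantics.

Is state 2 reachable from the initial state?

Answer: REACHABLE

Trace:
After dropping false guards: 11 live edges.
Layer 0: {0}
Layer 1: {7}  cumulative {0,7}
Layer 2: {2}  cumulative {0,2,7}
Reach set: {0,2,7}
Path to 2: b·b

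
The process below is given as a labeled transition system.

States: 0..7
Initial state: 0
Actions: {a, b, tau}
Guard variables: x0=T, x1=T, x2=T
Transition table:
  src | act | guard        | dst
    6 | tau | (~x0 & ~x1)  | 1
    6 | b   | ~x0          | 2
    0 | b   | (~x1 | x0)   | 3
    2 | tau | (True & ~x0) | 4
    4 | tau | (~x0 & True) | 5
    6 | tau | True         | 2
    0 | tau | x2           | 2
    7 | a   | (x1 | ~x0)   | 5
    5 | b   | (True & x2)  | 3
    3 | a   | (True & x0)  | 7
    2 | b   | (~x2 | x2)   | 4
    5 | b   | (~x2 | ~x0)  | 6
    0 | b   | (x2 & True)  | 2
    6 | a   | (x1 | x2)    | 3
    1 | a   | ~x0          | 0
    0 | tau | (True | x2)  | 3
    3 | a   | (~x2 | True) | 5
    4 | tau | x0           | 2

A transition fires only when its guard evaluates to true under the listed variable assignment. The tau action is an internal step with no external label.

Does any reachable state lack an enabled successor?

Answer: DEADLOCK-FREE

Trace:
Reach set: {0,2,3,4,5,7}
  0: b→2  b→3  tau→2  tau→3  [deg 4]
  2: b→4  [deg 1]
  3: a→5  a→7  [deg 2]
  4: tau→2  [deg 1]
  5: b→3  [deg 1]
  7: a→5  [deg 1]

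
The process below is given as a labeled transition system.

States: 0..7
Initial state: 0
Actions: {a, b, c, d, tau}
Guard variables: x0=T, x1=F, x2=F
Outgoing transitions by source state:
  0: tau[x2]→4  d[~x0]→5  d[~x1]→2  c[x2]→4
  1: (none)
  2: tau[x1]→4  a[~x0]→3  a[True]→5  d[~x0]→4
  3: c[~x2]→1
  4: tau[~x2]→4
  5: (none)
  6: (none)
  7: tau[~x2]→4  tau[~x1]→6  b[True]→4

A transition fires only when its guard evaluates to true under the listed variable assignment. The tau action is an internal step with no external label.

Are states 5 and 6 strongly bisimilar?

Bisimulation quotient by refinement:
  π0 = {{0,1,2,3,4,5,6,7}}
  π1 = {{0},{1,5,6},{2},{3},{4},{7}}
Fixed point at round 2; 6 class(es).
class of 5: {1,5,6}; class of 6: {1,5,6}

Answer: BISIMILAR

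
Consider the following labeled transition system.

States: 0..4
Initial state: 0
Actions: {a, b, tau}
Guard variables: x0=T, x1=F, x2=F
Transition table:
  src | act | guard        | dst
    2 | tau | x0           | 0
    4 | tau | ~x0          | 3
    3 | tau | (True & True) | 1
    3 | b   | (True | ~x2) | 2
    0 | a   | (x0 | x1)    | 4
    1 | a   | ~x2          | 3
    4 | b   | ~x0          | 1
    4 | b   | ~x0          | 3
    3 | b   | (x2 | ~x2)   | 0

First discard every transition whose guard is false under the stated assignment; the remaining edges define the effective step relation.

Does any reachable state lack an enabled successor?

Answer: DEADLOCK at state 4

Trace:
R = {0,4}
  0: a→4  [1 exit(s)]
  4: ∅  [deadlock]
trace reaching 4: a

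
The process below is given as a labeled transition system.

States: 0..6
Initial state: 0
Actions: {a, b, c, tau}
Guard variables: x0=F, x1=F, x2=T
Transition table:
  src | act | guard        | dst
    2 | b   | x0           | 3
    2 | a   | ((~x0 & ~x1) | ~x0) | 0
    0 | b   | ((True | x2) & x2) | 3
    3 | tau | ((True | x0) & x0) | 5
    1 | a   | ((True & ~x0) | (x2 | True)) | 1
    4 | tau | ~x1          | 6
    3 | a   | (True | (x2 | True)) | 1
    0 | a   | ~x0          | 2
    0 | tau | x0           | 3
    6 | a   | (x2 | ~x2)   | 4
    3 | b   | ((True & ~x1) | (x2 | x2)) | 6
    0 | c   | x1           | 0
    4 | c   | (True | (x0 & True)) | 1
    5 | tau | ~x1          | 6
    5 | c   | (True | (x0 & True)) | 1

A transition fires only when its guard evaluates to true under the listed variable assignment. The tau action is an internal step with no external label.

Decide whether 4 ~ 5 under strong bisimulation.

Answer: BISIMILAR

Analysis:
Compute ~ classes (split until stable):
  round 0: {{0,1,2,3,4,5,6}}
  round 1: {{0,3},{1,2,6},{4,5}}
  round 2: {{0},{1},{2},{3},{4,5},{6}}
Fixed point at round 3; 6 class(es).
class of 4: {4,5}; class of 5: {4,5}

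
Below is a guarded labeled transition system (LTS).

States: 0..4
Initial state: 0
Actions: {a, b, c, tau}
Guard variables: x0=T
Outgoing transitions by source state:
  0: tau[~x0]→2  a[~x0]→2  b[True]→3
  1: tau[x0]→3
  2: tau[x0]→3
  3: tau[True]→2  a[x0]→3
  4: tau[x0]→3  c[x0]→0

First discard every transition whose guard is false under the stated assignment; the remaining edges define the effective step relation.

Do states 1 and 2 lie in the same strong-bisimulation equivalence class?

Compute ~ classes (split until stable):
  P[0] = {{0,1,2,3,4}}
  P[1] = {{0},{1,2},{3},{4}}
4 equivalence class(es) (converged in 2)
1∈{1,2}, 2∈{1,2}

Answer: BISIMILAR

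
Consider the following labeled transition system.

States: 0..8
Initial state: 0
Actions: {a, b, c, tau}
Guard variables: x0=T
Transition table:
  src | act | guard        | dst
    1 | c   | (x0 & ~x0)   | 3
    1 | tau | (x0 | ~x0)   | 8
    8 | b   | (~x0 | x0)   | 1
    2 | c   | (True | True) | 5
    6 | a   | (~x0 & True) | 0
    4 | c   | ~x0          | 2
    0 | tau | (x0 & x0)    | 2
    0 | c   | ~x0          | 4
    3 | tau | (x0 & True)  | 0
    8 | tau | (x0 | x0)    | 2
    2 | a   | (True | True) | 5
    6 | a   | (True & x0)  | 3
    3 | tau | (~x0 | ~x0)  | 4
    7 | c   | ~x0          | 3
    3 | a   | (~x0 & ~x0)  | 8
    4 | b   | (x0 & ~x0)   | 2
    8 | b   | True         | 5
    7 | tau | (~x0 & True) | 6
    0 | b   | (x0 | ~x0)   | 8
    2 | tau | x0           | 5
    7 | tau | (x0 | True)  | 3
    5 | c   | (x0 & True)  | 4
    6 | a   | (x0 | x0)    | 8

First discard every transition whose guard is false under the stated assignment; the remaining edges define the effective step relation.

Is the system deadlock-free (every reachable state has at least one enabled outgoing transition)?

R = {0,1,2,4,5,8}
  0: b→8  tau→2  [2 exit(s)]
  1: tau→8  [1 exit(s)]
  2: a→5  c→5  tau→5  [3 exit(s)]
  4: ∅  [STUCK]
  5: c→4  [1 exit(s)]
  8: b→1  b→5  tau→2  [3 exit(s)]
trace reaching 4: tau·c·c

Answer: DEADLOCK at state 4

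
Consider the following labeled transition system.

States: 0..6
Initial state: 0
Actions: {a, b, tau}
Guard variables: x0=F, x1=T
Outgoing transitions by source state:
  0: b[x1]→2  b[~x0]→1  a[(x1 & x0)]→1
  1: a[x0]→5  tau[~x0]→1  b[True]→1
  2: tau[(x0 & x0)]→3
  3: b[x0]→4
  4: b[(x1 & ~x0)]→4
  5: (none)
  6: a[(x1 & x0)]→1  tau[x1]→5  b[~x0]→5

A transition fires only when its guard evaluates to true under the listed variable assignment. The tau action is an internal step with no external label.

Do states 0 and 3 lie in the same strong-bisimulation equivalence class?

Refine partition for ~:
  round 0: {{0,1,2,3,4,5,6}}
  round 1: {{0,4},{1,6},{2,3,5}}
  round 2: {{0},{1},{2,3,5},{4},{6}}
Fixed point at round 3; 5 class(es).
[0]={0}  [3]={2,3,5}

Answer: NOT BISIMILAR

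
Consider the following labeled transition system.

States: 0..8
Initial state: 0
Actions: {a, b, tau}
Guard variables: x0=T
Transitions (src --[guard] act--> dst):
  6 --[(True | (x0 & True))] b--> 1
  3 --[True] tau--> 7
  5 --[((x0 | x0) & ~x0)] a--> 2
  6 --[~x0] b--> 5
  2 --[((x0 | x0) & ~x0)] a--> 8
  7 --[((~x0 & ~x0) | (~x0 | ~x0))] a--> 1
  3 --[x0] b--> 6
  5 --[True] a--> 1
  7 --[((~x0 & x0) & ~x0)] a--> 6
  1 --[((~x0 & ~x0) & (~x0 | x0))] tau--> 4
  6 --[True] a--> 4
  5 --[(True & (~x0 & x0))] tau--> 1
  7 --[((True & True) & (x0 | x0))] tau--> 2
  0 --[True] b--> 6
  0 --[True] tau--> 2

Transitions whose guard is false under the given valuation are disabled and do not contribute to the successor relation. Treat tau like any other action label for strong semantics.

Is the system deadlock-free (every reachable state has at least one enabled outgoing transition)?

Answer: DEADLOCK at state 1

Working:
Reachable = {0,1,2,4,6}
  0: b→6  tau→2  [2 exit(s)]
  1: ∅  [deadlock]
  2: ∅  [deadlock]
  4: ∅  [deadlock]
  6: a→4  b→1  [2 exit(s)]
witness 1: b·b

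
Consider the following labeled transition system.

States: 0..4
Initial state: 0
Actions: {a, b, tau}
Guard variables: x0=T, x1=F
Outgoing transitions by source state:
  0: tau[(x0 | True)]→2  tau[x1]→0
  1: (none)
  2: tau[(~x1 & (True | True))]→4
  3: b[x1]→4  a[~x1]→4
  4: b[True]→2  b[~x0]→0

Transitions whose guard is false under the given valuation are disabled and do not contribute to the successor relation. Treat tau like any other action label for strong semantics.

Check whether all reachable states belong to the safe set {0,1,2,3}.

Inv-set: {0,1,2,3}
Reachable = {0,2,4}
  0: ok
  2: ok
  4: ✗ unsafe
reach 4 via tau·tau — violates

Answer: INVARIANT VIOLATED at state 4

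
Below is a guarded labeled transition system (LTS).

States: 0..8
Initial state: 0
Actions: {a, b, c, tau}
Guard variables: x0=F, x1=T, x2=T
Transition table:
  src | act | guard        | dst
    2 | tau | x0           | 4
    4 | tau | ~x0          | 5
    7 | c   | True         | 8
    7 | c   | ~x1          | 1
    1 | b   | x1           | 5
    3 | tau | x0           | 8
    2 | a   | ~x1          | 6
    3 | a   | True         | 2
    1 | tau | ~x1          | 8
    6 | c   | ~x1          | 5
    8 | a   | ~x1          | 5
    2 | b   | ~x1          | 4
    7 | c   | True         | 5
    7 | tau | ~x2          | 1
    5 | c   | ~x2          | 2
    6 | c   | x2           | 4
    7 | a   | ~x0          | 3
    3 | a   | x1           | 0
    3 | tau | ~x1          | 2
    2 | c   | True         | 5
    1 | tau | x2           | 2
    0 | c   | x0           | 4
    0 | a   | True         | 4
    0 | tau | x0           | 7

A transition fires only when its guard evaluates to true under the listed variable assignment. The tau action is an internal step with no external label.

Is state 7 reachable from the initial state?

Answer: UNREACHABLE

Trace:
11 transition(s) survive guard evaluation.
L0 = {0}
L1 = {4}  now seen {0,4}
L2 = {5}  now seen {0,4,5}
R = {0,4,5}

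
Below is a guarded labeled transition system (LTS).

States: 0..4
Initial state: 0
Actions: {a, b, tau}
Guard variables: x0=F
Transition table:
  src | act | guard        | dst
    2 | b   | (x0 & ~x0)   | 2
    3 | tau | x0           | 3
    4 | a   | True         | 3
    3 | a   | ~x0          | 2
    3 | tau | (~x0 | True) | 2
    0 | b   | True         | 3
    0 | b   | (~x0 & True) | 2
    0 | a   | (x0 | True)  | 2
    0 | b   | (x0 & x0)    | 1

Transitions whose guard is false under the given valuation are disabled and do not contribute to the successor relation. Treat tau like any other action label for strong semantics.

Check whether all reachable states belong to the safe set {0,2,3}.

Inv-set: {0,2,3}
Reach set: {0,2,3}
  0: ok
  2: ok
  3: ok

Answer: INVARIANT HOLDS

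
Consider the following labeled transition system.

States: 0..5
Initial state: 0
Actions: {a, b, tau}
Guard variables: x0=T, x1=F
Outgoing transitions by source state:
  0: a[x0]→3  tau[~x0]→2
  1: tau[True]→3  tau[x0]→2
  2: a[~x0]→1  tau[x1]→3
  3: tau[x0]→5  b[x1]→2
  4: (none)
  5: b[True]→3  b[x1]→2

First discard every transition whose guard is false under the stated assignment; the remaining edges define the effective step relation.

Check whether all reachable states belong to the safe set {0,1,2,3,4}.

Answer: INVARIANT VIOLATED at state 5

Trace:
Safe = {0,1,2,3,4}
R = {0,3,5}
  0: ok
  3: ok
  5: ✗ unsafe
reach 5 via a·tau — violates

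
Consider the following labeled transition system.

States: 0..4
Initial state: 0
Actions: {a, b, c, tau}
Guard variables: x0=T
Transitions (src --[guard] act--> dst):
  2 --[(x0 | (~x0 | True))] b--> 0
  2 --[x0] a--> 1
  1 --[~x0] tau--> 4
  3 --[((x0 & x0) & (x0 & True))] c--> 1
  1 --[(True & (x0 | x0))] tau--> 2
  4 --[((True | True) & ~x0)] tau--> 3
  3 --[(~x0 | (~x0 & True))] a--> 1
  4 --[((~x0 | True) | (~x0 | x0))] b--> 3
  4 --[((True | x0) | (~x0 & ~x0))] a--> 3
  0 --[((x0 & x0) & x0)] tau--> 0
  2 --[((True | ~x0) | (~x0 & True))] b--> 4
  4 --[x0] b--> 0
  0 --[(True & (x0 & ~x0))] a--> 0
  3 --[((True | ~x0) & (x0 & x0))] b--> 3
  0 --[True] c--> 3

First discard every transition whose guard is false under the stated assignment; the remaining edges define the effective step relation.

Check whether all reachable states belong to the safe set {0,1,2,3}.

Answer: INVARIANT VIOLATED at state 4

Analysis:
Inv-set: {0,1,2,3}
Reach set: {0,1,2,3,4}
  0: safe
  1: safe
  2: safe
  3: safe
  4: ✗ unsafe
counterexample path to 4: c·c·tau·b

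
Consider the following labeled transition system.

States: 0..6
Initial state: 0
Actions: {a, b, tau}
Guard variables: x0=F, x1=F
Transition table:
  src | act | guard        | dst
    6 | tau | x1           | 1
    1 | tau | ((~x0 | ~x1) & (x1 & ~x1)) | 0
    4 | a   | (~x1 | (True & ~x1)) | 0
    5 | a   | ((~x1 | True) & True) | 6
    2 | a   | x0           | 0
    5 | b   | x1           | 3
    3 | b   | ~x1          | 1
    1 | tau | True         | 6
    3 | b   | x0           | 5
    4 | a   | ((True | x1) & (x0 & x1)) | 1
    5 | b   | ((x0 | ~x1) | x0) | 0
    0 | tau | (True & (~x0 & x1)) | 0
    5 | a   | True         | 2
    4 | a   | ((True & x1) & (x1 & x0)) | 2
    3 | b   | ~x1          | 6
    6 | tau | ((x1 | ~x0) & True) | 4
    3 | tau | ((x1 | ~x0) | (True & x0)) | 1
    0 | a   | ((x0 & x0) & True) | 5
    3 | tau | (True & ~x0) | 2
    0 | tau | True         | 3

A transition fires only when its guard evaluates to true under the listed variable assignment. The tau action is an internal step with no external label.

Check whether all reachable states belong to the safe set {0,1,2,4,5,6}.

Safe = {0,1,2,4,5,6}
Reachable = {0,1,2,3,4,6}
  0: ✓
  1: ✓
  2: ✓
  3: outside
  4: ✓
  6: ✓
counterexample path to 3: tau

Answer: INVARIANT VIOLATED at state 3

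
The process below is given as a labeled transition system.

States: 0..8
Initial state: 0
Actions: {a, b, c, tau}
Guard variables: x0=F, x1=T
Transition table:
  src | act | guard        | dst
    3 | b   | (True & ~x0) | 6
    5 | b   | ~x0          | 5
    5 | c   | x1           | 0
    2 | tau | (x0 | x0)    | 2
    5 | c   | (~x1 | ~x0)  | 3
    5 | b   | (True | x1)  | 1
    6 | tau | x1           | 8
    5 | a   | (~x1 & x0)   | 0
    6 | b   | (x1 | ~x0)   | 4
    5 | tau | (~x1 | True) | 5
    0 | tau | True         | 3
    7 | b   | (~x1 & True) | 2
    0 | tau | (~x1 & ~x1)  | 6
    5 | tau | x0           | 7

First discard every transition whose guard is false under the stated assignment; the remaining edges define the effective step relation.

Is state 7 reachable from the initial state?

Guard filter leaves 9 enabled edge(s).
Layer 0: {0}
Layer 1: {3}  now seen {0,3}
Layer 2: {6}  now seen {0,3,6}
Layer 3: {4,8}  now seen {0,3,4,6,8}
Reachable = {0,3,4,6,8}

Answer: UNREACHABLE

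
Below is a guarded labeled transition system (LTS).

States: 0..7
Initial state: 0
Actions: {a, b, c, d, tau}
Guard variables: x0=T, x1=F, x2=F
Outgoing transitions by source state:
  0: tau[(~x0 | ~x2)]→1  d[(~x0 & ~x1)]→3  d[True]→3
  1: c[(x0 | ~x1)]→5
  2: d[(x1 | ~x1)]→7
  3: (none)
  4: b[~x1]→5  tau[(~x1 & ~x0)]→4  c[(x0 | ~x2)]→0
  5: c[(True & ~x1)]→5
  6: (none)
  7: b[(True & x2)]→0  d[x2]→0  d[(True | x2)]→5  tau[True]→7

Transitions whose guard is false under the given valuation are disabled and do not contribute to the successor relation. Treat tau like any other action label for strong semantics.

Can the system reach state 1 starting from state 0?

Answer: REACHABLE

Analysis:
Guard filter leaves 9 enabled edge(s).
depth 0: {0}
depth 1: {1,3}  cumulative {0,1,3}
depth 2: {5}  cumulative {0,1,3,5}
Reachable = {0,1,3,5}
witness 1: tau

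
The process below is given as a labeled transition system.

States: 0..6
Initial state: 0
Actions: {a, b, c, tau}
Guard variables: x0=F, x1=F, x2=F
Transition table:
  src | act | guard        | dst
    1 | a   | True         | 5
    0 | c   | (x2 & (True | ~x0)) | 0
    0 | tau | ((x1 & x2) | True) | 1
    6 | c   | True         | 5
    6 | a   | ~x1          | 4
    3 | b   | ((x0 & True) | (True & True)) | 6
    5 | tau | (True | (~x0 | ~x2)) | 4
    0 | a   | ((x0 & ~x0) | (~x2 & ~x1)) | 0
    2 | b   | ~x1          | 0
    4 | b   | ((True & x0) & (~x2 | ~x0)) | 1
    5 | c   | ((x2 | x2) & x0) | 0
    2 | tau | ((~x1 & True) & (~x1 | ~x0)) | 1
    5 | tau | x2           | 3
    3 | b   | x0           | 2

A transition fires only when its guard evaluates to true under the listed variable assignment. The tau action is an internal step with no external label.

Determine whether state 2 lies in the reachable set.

Guard filter leaves 9 enabled edge(s).
Layer 0: {0}
Layer 1: {1}  now seen {0,1}
Layer 2: {5}  now seen {0,1,5}
Layer 3: {4}  now seen {0,1,4,5}
Reachable = {0,1,4,5}

Answer: UNREACHABLE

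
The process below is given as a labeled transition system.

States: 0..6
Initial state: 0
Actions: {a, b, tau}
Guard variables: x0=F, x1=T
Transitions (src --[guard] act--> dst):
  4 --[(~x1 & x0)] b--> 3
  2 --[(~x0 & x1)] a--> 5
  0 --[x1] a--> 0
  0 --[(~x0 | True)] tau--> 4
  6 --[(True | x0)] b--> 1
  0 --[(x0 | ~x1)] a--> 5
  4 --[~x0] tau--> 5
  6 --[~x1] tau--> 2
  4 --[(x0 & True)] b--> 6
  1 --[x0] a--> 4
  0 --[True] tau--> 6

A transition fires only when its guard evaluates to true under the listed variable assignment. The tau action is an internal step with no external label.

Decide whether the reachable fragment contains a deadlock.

Reachable = {0,1,4,5,6}
  0: a→0  tau→4  tau→6  [deg 3]
  1: ∅  [no exit]
  4: tau→5  [deg 1]
  5: ∅  [no exit]
  6: b→1  [deg 1]
trace reaching 1: tau·b

Answer: DEADLOCK at state 1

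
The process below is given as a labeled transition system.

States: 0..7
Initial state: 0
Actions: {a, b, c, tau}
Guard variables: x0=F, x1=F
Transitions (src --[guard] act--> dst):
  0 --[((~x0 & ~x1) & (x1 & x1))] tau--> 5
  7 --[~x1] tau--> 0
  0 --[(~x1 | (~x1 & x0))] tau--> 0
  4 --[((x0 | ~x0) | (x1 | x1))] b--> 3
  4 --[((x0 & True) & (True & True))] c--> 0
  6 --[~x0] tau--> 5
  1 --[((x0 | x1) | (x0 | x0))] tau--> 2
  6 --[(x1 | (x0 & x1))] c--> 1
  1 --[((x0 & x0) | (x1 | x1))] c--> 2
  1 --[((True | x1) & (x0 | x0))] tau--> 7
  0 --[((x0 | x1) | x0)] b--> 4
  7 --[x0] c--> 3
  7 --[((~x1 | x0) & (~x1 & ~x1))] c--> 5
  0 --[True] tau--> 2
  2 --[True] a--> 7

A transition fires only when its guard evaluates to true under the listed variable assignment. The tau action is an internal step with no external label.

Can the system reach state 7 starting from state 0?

Answer: REACHABLE

Analysis:
After dropping false guards: 7 live edges.
depth 0: {0}
depth 1: {2}  now seen {0,2}
depth 2: {7}  now seen {0,2,7}
depth 3: {5}  now seen {0,2,5,7}
Reachable = {0,2,5,7}
witness 7: tau·a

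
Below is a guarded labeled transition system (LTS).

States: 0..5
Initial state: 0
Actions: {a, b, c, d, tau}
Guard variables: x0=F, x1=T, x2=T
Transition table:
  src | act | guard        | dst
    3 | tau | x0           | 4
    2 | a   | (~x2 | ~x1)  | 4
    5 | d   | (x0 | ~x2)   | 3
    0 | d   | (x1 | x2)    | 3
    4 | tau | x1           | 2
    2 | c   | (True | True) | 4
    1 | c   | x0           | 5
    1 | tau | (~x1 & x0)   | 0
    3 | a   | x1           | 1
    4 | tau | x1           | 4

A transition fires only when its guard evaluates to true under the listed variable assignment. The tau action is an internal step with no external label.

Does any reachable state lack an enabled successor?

R = {0,1,3}
  0: d→3  [1 out]
  1: ∅  [no exit]
  3: a→1  [1 out]
witness 1: d·a

Answer: DEADLOCK at state 1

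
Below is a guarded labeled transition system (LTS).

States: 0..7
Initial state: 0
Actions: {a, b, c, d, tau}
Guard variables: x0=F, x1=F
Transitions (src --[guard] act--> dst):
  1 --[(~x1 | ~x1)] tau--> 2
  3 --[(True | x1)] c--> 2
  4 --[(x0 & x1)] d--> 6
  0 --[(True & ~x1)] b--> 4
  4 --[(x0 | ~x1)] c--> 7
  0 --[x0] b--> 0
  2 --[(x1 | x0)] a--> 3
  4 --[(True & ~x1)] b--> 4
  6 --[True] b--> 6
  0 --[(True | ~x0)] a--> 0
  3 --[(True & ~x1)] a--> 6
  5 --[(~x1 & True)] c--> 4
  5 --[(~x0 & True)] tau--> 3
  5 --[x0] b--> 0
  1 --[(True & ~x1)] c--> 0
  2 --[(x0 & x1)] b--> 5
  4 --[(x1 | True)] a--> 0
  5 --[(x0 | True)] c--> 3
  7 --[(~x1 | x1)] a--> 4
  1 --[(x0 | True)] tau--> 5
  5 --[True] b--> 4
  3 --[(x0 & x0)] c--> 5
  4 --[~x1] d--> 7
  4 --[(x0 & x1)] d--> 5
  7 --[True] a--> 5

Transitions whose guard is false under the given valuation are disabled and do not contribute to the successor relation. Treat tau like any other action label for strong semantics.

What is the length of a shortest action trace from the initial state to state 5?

Answer: 3

Working:
Breadth-first toward 5:
  depth 0: {0}
  depth 1: {4}
  depth 2: {7}
  depth 3: {5}
5 enters at depth 3; path b·c·a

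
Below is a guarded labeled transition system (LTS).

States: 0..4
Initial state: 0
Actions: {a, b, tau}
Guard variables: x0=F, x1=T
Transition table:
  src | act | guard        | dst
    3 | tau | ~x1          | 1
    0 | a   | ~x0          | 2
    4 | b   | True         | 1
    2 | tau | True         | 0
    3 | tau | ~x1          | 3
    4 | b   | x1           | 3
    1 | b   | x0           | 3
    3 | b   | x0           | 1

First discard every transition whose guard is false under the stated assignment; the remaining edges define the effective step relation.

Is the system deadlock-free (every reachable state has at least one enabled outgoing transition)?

Reach set: {0,2}
  0: a→2  [1 out]
  2: tau→0  [1 out]

Answer: DEADLOCK-FREE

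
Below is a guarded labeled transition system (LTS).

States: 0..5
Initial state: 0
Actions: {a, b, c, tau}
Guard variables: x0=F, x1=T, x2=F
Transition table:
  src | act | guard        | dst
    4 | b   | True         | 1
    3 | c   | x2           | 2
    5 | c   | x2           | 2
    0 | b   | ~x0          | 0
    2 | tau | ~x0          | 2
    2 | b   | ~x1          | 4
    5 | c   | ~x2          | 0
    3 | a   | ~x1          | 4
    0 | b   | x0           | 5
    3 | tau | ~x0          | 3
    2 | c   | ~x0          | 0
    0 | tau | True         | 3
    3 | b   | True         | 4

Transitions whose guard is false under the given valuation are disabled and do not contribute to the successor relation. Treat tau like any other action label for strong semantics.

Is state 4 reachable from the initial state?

Answer: REACHABLE

Trace:
Guard filter leaves 8 enabled edge(s).
L0 = {0}
L1 = {3}  total {0,3}
L2 = {4}  total {0,3,4}
L3 = {1}  total {0,1,3,4}
R = {0,1,3,4}
witness 4: tau·b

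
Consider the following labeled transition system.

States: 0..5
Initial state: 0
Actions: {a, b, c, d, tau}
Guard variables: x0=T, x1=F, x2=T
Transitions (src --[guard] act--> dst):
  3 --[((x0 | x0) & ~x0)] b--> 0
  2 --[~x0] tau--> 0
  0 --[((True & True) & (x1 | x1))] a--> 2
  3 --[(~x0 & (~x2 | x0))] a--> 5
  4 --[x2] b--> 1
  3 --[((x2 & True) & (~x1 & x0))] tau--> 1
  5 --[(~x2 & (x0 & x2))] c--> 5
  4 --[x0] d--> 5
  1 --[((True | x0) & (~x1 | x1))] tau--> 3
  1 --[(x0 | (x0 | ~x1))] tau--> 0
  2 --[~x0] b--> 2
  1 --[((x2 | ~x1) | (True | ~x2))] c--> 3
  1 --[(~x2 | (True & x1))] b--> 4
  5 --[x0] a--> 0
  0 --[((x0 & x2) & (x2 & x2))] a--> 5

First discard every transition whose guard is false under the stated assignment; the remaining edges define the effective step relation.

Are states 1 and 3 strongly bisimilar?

Refine partition for ~:
  π0 = {{0,1,2,3,4,5}}
  π1 = {{0,5},{1},{2},{3},{4}}
5 equivalence class(es) (converged in 2)
1∈{1}, 3∈{3}

Answer: NOT BISIMILAR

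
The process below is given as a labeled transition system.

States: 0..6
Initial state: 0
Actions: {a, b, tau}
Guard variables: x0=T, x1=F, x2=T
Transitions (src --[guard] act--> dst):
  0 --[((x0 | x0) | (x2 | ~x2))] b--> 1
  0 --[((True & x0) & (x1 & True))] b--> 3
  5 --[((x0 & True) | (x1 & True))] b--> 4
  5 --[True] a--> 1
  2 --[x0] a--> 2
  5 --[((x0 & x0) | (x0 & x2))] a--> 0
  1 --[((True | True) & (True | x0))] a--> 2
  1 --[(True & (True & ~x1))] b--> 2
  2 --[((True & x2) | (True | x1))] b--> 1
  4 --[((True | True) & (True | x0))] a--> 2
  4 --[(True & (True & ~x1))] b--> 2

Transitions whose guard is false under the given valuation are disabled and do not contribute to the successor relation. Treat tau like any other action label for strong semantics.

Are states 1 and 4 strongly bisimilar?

Refine partition for ~:
  π0 = {{0,1,2,3,4,5,6}}
  π1 = {{0},{1,2,4,5},{3,6}}
  π2 = {{0},{1,2,4},{3,6},{5}}
stable after 3 split(s): 4 block(s)
[1]={1,2,4}  [4]={1,2,4}

Answer: BISIMILAR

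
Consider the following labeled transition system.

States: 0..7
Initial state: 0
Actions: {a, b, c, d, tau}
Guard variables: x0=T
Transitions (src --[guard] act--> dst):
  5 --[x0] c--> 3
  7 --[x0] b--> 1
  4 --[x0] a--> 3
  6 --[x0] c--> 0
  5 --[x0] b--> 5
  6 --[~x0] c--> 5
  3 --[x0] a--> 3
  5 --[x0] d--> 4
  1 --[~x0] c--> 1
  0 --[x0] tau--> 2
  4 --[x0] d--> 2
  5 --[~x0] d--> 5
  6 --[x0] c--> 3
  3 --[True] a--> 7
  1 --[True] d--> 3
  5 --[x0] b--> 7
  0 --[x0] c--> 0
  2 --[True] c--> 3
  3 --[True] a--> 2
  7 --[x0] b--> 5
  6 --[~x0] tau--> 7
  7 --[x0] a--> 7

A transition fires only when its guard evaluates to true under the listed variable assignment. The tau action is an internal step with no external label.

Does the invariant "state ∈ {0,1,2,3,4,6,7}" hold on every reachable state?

Answer: INVARIANT VIOLATED at state 5

Working:
Inv-set: {0,1,2,3,4,6,7}
R = {0,1,2,3,4,5,7}
  0: ✓
  1: ✓
  2: ✓
  3: ✓
  4: ✓
  5: VIOLATES
  7: ✓
witness against invariant: tau·c·a·b → 5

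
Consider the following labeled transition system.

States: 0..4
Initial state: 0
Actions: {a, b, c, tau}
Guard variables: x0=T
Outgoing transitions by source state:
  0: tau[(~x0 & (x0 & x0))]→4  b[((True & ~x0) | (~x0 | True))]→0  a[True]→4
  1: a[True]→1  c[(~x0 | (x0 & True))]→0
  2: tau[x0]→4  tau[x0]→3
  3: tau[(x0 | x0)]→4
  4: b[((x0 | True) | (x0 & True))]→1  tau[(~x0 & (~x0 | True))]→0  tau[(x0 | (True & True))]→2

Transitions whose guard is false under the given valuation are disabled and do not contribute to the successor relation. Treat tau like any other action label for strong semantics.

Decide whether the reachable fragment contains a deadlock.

Answer: DEADLOCK-FREE

Trace:
Reach set: {0,1,2,3,4}
  0: a→4  b→0  [deg 2]
  1: a→1  c→0  [deg 2]
  2: tau→3  tau→4  [deg 2]
  3: tau→4  [deg 1]
  4: b→1  tau→2  [deg 2]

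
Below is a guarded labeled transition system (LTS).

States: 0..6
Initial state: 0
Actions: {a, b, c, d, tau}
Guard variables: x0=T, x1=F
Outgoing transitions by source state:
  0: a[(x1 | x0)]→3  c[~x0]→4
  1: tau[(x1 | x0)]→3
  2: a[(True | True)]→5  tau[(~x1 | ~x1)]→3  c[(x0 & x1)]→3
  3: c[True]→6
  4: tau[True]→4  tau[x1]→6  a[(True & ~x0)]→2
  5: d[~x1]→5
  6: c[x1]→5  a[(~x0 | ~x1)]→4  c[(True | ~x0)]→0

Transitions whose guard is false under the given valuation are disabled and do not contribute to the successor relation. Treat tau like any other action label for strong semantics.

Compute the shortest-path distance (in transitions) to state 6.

Breadth-first toward 6:
  Layer 0: {0}
  Layer 1: {3}
  Layer 2: {6}
first hit 6 at d=2 via a·c

Answer: 2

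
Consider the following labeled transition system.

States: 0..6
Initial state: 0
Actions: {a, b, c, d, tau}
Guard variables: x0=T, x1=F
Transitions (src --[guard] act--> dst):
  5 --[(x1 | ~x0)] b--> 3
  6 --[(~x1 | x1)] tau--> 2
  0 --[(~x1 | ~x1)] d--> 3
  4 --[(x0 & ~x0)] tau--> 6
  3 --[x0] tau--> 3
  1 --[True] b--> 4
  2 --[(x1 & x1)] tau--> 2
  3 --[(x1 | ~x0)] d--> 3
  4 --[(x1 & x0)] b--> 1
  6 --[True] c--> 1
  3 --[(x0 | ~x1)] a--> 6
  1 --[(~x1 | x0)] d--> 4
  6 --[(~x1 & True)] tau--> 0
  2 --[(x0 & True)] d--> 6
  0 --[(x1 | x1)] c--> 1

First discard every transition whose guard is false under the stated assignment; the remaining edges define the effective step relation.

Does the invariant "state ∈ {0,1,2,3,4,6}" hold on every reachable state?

Answer: INVARIANT HOLDS

Working:
Allowed set {0,1,2,3,4,6}
Reachable = {0,1,2,3,4,6}
  0: ok
  1: ok
  2: ok
  3: ok
  4: ok
  6: ok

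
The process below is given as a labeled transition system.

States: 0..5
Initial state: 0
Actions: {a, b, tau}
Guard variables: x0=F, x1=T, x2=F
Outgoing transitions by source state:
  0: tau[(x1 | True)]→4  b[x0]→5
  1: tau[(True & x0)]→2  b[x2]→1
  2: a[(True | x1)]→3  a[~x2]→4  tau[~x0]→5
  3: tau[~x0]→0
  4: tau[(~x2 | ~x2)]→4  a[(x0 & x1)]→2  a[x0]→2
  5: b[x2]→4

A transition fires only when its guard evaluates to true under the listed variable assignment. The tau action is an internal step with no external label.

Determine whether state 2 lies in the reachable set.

Answer: UNREACHABLE

Trace:
Guard filter leaves 6 enabled edge(s).
depth 0: {0}
depth 1: {4}  total {0,4}
Reach set: {0,4}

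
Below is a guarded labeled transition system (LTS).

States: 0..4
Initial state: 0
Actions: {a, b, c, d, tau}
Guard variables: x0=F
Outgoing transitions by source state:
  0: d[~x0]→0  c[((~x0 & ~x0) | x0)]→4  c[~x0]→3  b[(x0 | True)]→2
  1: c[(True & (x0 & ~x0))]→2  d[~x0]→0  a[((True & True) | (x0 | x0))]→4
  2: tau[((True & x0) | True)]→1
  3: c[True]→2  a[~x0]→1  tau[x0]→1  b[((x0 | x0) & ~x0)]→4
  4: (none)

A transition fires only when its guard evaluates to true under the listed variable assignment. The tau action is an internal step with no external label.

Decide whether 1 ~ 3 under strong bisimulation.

Answer: NOT BISIMILAR

Trace:
Compute ~ classes (split until stable):
  π0 = {{0,1,2,3,4}}
  π1 = {{0},{1},{2},{3},{4}}
stable after 2 split(s): 5 block(s)
1∈{1}, 3∈{3}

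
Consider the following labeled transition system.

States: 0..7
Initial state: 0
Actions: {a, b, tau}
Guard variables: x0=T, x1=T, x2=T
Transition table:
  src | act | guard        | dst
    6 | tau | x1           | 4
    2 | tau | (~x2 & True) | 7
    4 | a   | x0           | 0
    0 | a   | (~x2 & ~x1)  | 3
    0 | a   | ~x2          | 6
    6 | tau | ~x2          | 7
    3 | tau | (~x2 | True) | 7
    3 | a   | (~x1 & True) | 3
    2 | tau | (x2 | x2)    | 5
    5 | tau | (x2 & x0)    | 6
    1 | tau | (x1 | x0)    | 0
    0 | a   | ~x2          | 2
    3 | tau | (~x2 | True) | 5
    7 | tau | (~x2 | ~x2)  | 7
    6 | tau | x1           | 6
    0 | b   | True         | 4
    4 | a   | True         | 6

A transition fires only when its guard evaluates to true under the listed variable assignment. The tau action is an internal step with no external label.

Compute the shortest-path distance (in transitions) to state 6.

BFS to 6:
  L0 = {0}
  L1 = {4}
  L2 = {6}
depth(6)=2, e.g. b·a

Answer: 2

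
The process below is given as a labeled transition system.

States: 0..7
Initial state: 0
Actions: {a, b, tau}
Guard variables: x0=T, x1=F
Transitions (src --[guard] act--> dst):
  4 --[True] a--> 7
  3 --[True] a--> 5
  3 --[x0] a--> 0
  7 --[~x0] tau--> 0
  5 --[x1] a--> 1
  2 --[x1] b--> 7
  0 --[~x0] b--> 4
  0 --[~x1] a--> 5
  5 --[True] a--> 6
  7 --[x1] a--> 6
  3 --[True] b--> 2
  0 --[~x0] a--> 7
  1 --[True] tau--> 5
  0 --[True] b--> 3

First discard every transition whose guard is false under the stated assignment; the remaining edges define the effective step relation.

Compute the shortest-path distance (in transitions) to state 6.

Breadth-first toward 6:
  depth 0: {0}
  depth 1: {3,5}
  depth 2: {2,6}
first hit 6 at d=2 via a·a

Answer: 2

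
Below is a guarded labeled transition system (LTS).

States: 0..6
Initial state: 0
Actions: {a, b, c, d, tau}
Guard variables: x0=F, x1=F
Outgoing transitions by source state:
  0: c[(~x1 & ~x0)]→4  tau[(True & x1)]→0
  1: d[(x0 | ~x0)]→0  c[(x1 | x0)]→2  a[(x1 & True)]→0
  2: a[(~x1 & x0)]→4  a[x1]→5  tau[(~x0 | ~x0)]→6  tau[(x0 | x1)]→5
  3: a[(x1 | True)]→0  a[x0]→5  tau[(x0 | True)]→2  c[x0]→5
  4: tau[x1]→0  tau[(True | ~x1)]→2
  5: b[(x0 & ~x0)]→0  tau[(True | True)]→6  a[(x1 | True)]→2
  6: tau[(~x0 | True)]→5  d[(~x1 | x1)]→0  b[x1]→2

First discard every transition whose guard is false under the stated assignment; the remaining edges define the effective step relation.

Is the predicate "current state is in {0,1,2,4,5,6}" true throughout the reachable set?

Inv-set: {0,1,2,4,5,6}
R = {0,2,4,5,6}
  0: safe
  2: safe
  4: safe
  5: safe
  6: safe

Answer: INVARIANT HOLDS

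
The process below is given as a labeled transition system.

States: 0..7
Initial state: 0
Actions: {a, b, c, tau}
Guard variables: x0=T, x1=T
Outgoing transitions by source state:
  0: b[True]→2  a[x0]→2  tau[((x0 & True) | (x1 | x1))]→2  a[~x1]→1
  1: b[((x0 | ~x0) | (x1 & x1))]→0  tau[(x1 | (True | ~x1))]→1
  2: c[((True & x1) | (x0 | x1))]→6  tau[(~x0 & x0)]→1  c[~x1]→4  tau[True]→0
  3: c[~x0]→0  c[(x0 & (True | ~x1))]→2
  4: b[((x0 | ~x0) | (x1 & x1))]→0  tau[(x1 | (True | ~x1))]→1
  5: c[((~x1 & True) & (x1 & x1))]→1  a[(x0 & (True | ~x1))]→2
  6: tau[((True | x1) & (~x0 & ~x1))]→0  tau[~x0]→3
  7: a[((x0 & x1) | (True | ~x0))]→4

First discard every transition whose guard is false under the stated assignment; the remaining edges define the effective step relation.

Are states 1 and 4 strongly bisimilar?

Bisimulation quotient by refinement:
  round 0: {{0,1,2,3,4,5,6,7}}
  round 1: {{0},{1,4},{2},{3},{5,7},{6}}
  round 2: {{0},{1,4},{2},{3},{5},{6},{7}}
stable after 3 split(s): 7 block(s)
class of 1: {1,4}; class of 4: {1,4}

Answer: BISIMILAR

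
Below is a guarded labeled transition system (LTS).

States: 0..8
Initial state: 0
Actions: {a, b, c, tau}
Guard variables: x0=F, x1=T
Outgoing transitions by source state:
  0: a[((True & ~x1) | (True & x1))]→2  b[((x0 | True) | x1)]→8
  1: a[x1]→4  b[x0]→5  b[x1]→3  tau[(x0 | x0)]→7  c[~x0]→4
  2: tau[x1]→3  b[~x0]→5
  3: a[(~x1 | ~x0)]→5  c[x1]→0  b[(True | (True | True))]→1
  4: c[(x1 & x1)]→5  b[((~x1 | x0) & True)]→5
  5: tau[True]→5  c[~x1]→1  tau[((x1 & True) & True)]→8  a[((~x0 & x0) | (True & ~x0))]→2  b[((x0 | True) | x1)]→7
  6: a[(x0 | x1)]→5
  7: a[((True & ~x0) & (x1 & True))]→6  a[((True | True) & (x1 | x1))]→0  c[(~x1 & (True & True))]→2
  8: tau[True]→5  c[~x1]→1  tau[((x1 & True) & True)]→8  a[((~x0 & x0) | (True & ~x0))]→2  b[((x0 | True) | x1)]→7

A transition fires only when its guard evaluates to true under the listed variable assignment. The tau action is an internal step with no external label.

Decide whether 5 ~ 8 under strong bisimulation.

Answer: BISIMILAR

Trace:
Refine partition for ~:
  P[0] = {{0,1,2,3,4,5,6,7,8}}
  P[1] = {{0},{1,3},{2},{4},{5,8},{6,7}}
  P[2] = {{0},{1},{2},{3},{4},{5,8},{6},{7}}
stable after 3 split(s): 8 block(s)
[5]={5,8}  [8]={5,8}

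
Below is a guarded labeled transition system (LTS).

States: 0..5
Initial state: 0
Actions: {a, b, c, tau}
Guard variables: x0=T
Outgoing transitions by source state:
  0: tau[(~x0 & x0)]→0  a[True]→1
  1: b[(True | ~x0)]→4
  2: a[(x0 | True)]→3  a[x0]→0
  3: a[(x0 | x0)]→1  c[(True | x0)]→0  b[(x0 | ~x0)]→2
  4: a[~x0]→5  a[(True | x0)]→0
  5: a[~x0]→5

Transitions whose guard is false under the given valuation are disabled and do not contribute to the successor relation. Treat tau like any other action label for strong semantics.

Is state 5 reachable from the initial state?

Answer: UNREACHABLE

Working:
After dropping false guards: 8 live edges.
Layer 0: {0}
Layer 1: {1}  now seen {0,1}
Layer 2: {4}  now seen {0,1,4}
R = {0,1,4}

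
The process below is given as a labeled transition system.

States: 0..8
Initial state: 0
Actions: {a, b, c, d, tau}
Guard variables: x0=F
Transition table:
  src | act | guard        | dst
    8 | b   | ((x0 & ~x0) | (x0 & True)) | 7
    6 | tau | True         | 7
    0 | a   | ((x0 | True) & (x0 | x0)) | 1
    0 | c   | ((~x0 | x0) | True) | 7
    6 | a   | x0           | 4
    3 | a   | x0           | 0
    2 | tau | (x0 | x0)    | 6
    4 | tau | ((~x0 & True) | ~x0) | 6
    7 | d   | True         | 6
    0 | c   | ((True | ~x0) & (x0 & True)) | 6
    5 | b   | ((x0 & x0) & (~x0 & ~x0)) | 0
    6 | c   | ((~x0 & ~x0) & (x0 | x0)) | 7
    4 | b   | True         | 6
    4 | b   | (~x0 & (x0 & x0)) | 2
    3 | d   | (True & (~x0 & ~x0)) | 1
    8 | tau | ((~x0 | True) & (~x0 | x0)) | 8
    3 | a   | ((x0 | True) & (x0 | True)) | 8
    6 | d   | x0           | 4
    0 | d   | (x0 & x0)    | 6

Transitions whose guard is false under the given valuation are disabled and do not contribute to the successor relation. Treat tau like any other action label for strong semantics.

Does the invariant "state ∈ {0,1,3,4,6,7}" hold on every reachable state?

Answer: INVARIANT HOLDS

Trace:
Inv-set: {0,1,3,4,6,7}
R = {0,6,7}
  0: ✓
  6: ✓
  7: ✓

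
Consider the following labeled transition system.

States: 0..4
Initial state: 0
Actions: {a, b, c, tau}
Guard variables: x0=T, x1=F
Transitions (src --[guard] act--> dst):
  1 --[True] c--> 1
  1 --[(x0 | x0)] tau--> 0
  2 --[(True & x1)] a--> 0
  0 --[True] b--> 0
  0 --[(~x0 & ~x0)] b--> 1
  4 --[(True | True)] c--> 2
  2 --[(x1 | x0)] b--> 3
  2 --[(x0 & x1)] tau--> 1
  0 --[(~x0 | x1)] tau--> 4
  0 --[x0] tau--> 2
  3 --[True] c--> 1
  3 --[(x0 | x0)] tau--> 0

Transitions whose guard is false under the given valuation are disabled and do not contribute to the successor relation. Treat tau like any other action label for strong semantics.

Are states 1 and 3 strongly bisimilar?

Bisimulation quotient by refinement:
  round 0: {{0,1,2,3,4}}
  round 1: {{0},{1,3},{2},{4}}
Fixed point at round 2; 4 class(es).
1∈{1,3}, 3∈{1,3}

Answer: BISIMILAR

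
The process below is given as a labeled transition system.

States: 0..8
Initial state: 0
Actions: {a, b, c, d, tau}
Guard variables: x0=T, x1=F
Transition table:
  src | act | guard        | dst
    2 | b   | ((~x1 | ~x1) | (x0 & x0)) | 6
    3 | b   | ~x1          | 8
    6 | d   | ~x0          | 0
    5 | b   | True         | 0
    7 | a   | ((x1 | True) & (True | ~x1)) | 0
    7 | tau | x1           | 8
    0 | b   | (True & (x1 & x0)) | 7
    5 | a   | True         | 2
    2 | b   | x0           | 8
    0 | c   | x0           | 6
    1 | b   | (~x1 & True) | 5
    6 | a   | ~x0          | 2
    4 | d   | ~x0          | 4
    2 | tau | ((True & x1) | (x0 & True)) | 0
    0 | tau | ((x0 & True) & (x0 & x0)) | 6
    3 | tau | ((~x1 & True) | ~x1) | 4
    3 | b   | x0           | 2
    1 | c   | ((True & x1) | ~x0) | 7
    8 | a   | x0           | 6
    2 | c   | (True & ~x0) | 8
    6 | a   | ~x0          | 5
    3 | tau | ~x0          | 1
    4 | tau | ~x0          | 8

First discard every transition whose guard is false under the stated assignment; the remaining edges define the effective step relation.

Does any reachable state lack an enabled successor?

Answer: DEADLOCK at state 6

Analysis:
R = {0,6}
  0: c→6  tau→6  [2 exit(s)]
  6: ∅  [no exit]
trace reaching 6: c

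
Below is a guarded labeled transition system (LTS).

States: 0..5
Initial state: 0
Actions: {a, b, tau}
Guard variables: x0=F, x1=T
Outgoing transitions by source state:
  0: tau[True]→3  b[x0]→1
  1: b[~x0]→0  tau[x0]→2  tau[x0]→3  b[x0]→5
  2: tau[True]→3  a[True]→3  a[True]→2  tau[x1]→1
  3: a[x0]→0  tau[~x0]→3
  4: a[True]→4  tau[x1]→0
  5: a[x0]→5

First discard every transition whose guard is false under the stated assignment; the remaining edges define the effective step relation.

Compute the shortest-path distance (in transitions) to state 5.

Layered search for 5:
  L0 = {0}
  L1 = {3}
5 never appears.

Answer: UNREACHABLE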